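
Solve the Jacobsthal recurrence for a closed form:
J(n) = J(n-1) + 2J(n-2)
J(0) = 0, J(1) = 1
This is the Jacobsthal sequence.
Characteristic equation: x² - x - 2 = 0; roots r₁ = 2, r₂ = -1.
General: J(n) = A·r₁^n + B·r₂^n. Solving with J(0)=0, J(1)=1 gives A = \frac{1}{3}, B = - \frac{1}{3}.
So J(n) = - \frac{\left(-1\right)^{n}}{3} + \frac{2^{n}}{3}.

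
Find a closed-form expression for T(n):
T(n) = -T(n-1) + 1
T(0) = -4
First-order linear non-homogeneous.
Homogeneous solution: T_h(n) = A·(-1)^n.
Try constant particular solution T_p = K: K = -K + 1 ⇒ K = \frac{1}{2}.
General: T(n) = A·(-1)^n + \frac{1}{2}.
Apply T(0) = -4: A + \frac{1}{2} = -4 ⇒ A = - \frac{9}{2}.
So T(n) = \frac{1}{2} - \frac{9 \left(-1\right)^{n}}{2}.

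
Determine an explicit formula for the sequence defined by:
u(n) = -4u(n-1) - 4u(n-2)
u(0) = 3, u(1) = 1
Characteristic equation: x² + 4x + 4 = 0, which is (x - (-2))².
Repeated root r = -2.
General solution: u(n) = (A + Bn)·(-2)^n.
From u(0) = 3: A = 3.
From u(1) = 1: (A + B)·(-2) = 1 ⇒ B = - \frac{7}{2}.
So u(n) = \left(3 - \frac{7 n}{2}\right) \cdot (-2)^n.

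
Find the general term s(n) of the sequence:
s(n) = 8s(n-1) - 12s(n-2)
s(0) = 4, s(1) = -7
Characteristic equation: x² - 8x + 12 = 0, which factors as (x - (6))(x - (2)) = 0.
Roots r₁ = 6, r₂ = 2 (distinct).
General solution: s(n) = A·(6)^n + B·(2)^n.
From s(0) = 4: A + B = 4.
From s(1) = -7: 6A + 2B = -7.
Solving: A = - \frac{15}{4}, B = \frac{31}{4}.
So s(n) = \frac{31 \cdot 2^{n}}{4} - \frac{15 \cdot 6^{n}}{4}.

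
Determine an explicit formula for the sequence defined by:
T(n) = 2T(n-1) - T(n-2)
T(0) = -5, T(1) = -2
Characteristic equation: x² - 2x + 1 = 0, which is (x - (1))².
Repeated root r = 1.
General solution: T(n) = (A + Bn)·(1)^n.
From T(0) = -5: A = -5.
From T(1) = -2: (A + B)·(1) = -2 ⇒ B = 3.
So T(n) = \left(3 n - 5\right) \cdot (1)^n.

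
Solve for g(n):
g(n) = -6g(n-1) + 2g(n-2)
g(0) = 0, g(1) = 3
Characteristic equation: x² + 6x - 2 = 0.
Discriminant Δ = (-6)² + 4·(2) = 44.
Roots r₁,₂ = (-6 ± √44)/2, so r₁ = -3 + \sqrt{11}, r₂ = - \sqrt{11} - 3.
General solution: g(n) = A·r₁^n + B·r₂^n.
From the initial conditions, A + B = 0 and r₁A + r₂B = 3.
Since r₁ - r₂ = √44: A = (3 - (0)r₂)/√44 = \frac{3 \sqrt{11}}{22}, and B = 0 - A = - \frac{3 \sqrt{11}}{22}.
So g(n) = \left(\frac{3 \sqrt{11}}{22}\right)\left(-3 + \sqrt{11}\right)^n + \left(- \frac{3 \sqrt{11}}{22}\right)\left(- \sqrt{11} - 3\right)^n.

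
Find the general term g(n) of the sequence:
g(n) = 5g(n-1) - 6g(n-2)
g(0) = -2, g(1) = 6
Characteristic equation: x² - 5x + 6 = 0, which factors as (x - (2))(x - (3)) = 0.
Roots r₁ = 2, r₂ = 3 (distinct).
General solution: g(n) = A·(2)^n + B·(3)^n.
From g(0) = -2: A + B = -2.
From g(1) = 6: 2A + 3B = 6.
Solving: A = -12, B = 10.
So g(n) = - 12 \cdot 2^{n} + 10 \cdot 3^{n}.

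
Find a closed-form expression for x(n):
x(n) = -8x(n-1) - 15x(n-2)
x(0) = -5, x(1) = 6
Characteristic equation: x² + 8x + 15 = 0, which factors as (x - (-3))(x - (-5)) = 0.
Roots r₁ = -3, r₂ = -5 (distinct).
General solution: x(n) = A·(-3)^n + B·(-5)^n.
From x(0) = -5: A + B = -5.
From x(1) = 6: -3A - 5B = 6.
Solving: A = - \frac{19}{2}, B = \frac{9}{2}.
So x(n) = - \frac{19 \left(-3\right)^{n}}{2} + \frac{9 \left(-5\right)^{n}}{2}.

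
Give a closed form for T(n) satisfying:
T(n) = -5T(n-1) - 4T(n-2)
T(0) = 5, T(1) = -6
Characteristic equation: x² + 5x + 4 = 0, which factors as (x - (-4))(x - (-1)) = 0.
Roots r₁ = -4, r₂ = -1 (distinct).
General solution: T(n) = A·(-4)^n + B·(-1)^n.
From T(0) = 5: A + B = 5.
From T(1) = -6: -4A - B = -6.
Solving: A = \frac{1}{3}, B = \frac{14}{3}.
So T(n) = \frac{14 \left(-1\right)^{n}}{3} + \frac{\left(-4\right)^{n}}{3}.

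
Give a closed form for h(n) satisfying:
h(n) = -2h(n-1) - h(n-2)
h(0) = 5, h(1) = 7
Characteristic equation: x² + 2x + 1 = 0, which is (x - (-1))².
Repeated root r = -1.
General solution: h(n) = (A + Bn)·(-1)^n.
From h(0) = 5: A = 5.
From h(1) = 7: (A + B)·(-1) = 7 ⇒ B = -12.
So h(n) = \left(5 - 12 n\right) \cdot (-1)^n.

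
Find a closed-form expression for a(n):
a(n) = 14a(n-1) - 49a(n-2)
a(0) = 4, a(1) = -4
Characteristic equation: x² - 14x + 49 = 0, which is (x - (7))².
Repeated root r = 7.
General solution: a(n) = (A + Bn)·(7)^n.
From a(0) = 4: A = 4.
From a(1) = -4: (A + B)·(7) = -4 ⇒ B = - \frac{32}{7}.
So a(n) = \left(4 - \frac{32 n}{7}\right) \cdot (7)^n.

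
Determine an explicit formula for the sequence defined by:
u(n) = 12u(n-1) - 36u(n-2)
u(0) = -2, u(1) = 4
Characteristic equation: x² - 12x + 36 = 0, which is (x - (6))².
Repeated root r = 6.
General solution: u(n) = (A + Bn)·(6)^n.
From u(0) = -2: A = -2.
From u(1) = 4: (A + B)·(6) = 4 ⇒ B = \frac{8}{3}.
So u(n) = \left(\frac{8 n}{3} - 2\right) \cdot (6)^n.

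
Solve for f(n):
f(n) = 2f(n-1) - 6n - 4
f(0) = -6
First-order linear with linear forcing.
Homogeneous solution: f_h(n) = A·(2)^n.
Try particular f_p(n) = pn + q. Substituting:
  pn + q = 2(p(n-1) + q) - 6n - 4.
Matching the n-coefficient: p = 2p - 6 ⇒ p = 6.
Matching constants: q = -2p + 2q - 4 ⇒ q = 16.
General: f(n) = A·(2)^n + 6 n + 16.
Apply f(0) = -6: A + 16 = -6 ⇒ A = -22.
So f(n) = - 22 \cdot 2^{n} + 6 n + 16.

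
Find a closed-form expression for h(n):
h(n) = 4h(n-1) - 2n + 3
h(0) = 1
First-order linear with linear forcing.
Homogeneous solution: h_h(n) = A·(4)^n.
Try particular h_p(n) = pn + q. Substituting:
  pn + q = 4(p(n-1) + q) - 2n + 3.
Matching the n-coefficient: p = 4p - 2 ⇒ p = \frac{2}{3}.
Matching constants: q = -4p + 4q + 3 ⇒ q = - \frac{1}{9}.
General: h(n) = A·(4)^n + \frac{2 n}{3} - \frac{1}{9}.
Apply h(0) = 1: A - \frac{1}{9} = 1 ⇒ A = \frac{10}{9}.
So h(n) = \frac{10 \cdot 4^{n}}{9} + \frac{2 n}{3} - \frac{1}{9}.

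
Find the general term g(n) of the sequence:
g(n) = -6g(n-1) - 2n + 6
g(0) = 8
First-order linear with linear forcing.
Homogeneous solution: g_h(n) = A·(-6)^n.
Try particular g_p(n) = pn + q. Substituting:
  pn + q = -6(p(n-1) + q) - 2n + 6.
Matching the n-coefficient: p = -6p - 2 ⇒ p = - \frac{2}{7}.
Matching constants: q = 6p - 6q + 6 ⇒ q = \frac{30}{49}.
General: g(n) = A·(-6)^n - \frac{2 n}{7} + \frac{30}{49}.
Apply g(0) = 8: A + \frac{30}{49} = 8 ⇒ A = \frac{362}{49}.
So g(n) = \frac{362 \left(-6\right)^{n}}{49} - \frac{2 n}{7} + \frac{30}{49}.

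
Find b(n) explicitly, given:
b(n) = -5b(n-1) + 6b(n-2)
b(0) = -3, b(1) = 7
Characteristic equation: x² + 5x - 6 = 0, which factors as (x - (1))(x - (-6)) = 0.
Roots r₁ = 1, r₂ = -6 (distinct).
General solution: b(n) = A·(1)^n + B·(-6)^n.
From b(0) = -3: A + B = -3.
From b(1) = 7: A - 6B = 7.
Solving: A = - \frac{11}{7}, B = - \frac{10}{7}.
So b(n) = - \frac{10 \left(-6\right)^{n}}{7} - \frac{11}{7}.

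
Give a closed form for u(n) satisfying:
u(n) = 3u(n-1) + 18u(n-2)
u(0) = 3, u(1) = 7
Characteristic equation: x² - 3x - 18 = 0, which factors as (x - (6))(x - (-3)) = 0.
Roots r₁ = 6, r₂ = -3 (distinct).
General solution: u(n) = A·(6)^n + B·(-3)^n.
From u(0) = 3: A + B = 3.
From u(1) = 7: 6A - 3B = 7.
Solving: A = \frac{16}{9}, B = \frac{11}{9}.
So u(n) = \frac{11 \left(-3\right)^{n}}{9} + \frac{16 \cdot 6^{n}}{9}.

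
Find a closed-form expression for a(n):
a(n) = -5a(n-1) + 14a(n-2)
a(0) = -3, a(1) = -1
Characteristic equation: x² + 5x - 14 = 0, which factors as (x - (-7))(x - (2)) = 0.
Roots r₁ = -7, r₂ = 2 (distinct).
General solution: a(n) = A·(-7)^n + B·(2)^n.
From a(0) = -3: A + B = -3.
From a(1) = -1: -7A + 2B = -1.
Solving: A = - \frac{5}{9}, B = - \frac{22}{9}.
So a(n) = - \frac{5 \left(-7\right)^{n}}{9} - \frac{22 \cdot 2^{n}}{9}.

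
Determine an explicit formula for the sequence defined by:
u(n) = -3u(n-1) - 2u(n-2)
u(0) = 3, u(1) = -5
Characteristic equation: x² + 3x + 2 = 0, which factors as (x - (-1))(x - (-2)) = 0.
Roots r₁ = -1, r₂ = -2 (distinct).
General solution: u(n) = A·(-1)^n + B·(-2)^n.
From u(0) = 3: A + B = 3.
From u(1) = -5: -A - 2B = -5.
Solving: A = 1, B = 2.
So u(n) = \left(-1\right)^{n} + 2 \left(-2\right)^{n}.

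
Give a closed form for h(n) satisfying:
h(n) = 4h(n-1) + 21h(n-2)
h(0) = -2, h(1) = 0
Characteristic equation: x² - 4x - 21 = 0, which factors as (x - (7))(x - (-3)) = 0.
Roots r₁ = 7, r₂ = -3 (distinct).
General solution: h(n) = A·(7)^n + B·(-3)^n.
From h(0) = -2: A + B = -2.
From h(1) = 0: 7A - 3B = 0.
Solving: A = - \frac{3}{5}, B = - \frac{7}{5}.
So h(n) = - \frac{7 \left(-3\right)^{n}}{5} - \frac{3 \cdot 7^{n}}{5}.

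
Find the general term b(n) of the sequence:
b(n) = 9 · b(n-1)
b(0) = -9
Pure geometric recurrence with ratio 9.
By induction b(n) = b(0) · (9)^n = - 9 \cdot 9^{n}.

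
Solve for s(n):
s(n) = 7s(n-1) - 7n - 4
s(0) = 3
First-order linear with linear forcing.
Homogeneous solution: s_h(n) = A·(7)^n.
Try particular s_p(n) = pn + q. Substituting:
  pn + q = 7(p(n-1) + q) - 7n - 4.
Matching the n-coefficient: p = 7p - 7 ⇒ p = \frac{7}{6}.
Matching constants: q = -7p + 7q - 4 ⇒ q = \frac{73}{36}.
General: s(n) = A·(7)^n + \frac{7 n}{6} + \frac{73}{36}.
Apply s(0) = 3: A + \frac{73}{36} = 3 ⇒ A = \frac{35}{36}.
So s(n) = \frac{35 \cdot 7^{n}}{36} + \frac{7 n}{6} + \frac{73}{36}.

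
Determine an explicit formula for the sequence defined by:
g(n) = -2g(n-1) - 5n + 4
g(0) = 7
First-order linear with linear forcing.
Homogeneous solution: g_h(n) = A·(-2)^n.
Try particular g_p(n) = pn + q. Substituting:
  pn + q = -2(p(n-1) + q) - 5n + 4.
Matching the n-coefficient: p = -2p - 5 ⇒ p = - \frac{5}{3}.
Matching constants: q = 2p - 2q + 4 ⇒ q = \frac{2}{9}.
General: g(n) = A·(-2)^n - \frac{5 n}{3} + \frac{2}{9}.
Apply g(0) = 7: A + \frac{2}{9} = 7 ⇒ A = \frac{61}{9}.
So g(n) = \frac{61 \left(-2\right)^{n}}{9} - \frac{5 n}{3} + \frac{2}{9}.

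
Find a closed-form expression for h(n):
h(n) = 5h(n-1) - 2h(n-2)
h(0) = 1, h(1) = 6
Characteristic equation: x² - 5x + 2 = 0.
Discriminant Δ = (5)² + 4·(-2) = 17.
Roots r₁,₂ = (5 ± √17)/2, so r₁ = \frac{\sqrt{17}}{2} + \frac{5}{2}, r₂ = \frac{5}{2} - \frac{\sqrt{17}}{2}.
General solution: h(n) = A·r₁^n + B·r₂^n.
From the initial conditions, A + B = 1 and r₁A + r₂B = 6.
Since r₁ - r₂ = √17: A = (6 - (1)r₂)/√17 = \frac{1}{2} + \frac{7 \sqrt{17}}{34}, and B = 1 - A = \frac{1}{2} - \frac{7 \sqrt{17}}{34}.
So h(n) = \left(\frac{1}{2} + \frac{7 \sqrt{17}}{34}\right)\left(\frac{\sqrt{17}}{2} + \frac{5}{2}\right)^n + \left(\frac{1}{2} - \frac{7 \sqrt{17}}{34}\right)\left(\frac{5}{2} - \frac{\sqrt{17}}{2}\right)^n.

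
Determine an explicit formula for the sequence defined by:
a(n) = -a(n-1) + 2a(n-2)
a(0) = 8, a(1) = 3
Characteristic equation: x² + x - 2 = 0, which factors as (x - (-2))(x - (1)) = 0.
Roots r₁ = -2, r₂ = 1 (distinct).
General solution: a(n) = A·(-2)^n + B·(1)^n.
From a(0) = 8: A + B = 8.
From a(1) = 3: -2A + B = 3.
Solving: A = \frac{5}{3}, B = \frac{19}{3}.
So a(n) = \frac{5 \left(-2\right)^{n}}{3} + \frac{19}{3}.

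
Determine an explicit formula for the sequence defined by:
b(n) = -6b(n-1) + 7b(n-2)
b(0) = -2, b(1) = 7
Characteristic equation: x² + 6x - 7 = 0, which factors as (x - (1))(x - (-7)) = 0.
Roots r₁ = 1, r₂ = -7 (distinct).
General solution: b(n) = A·(1)^n + B·(-7)^n.
From b(0) = -2: A + B = -2.
From b(1) = 7: A - 7B = 7.
Solving: A = - \frac{7}{8}, B = - \frac{9}{8}.
So b(n) = - \frac{9 \left(-7\right)^{n}}{8} - \frac{7}{8}.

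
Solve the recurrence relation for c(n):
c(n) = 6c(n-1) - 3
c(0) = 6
First-order linear non-homogeneous.
Homogeneous solution: c_h(n) = A·(6)^n.
Try constant particular solution c_p = K: K = 6K - 3 ⇒ K = \frac{3}{5}.
General: c(n) = A·(6)^n + \frac{3}{5}.
Apply c(0) = 6: A + \frac{3}{5} = 6 ⇒ A = \frac{27}{5}.
So c(n) = \frac{27 \cdot 6^{n}}{5} + \frac{3}{5}.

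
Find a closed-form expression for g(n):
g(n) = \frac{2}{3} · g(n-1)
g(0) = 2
Pure geometric recurrence with ratio \frac{2}{3}.
By induction g(n) = g(0) · (\frac{2}{3})^n = 2 \left(\frac{2}{3}\right)^{n}.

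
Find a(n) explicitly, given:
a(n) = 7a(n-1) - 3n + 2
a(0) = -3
First-order linear with linear forcing.
Homogeneous solution: a_h(n) = A·(7)^n.
Try particular a_p(n) = pn + q. Substituting:
  pn + q = 7(p(n-1) + q) - 3n + 2.
Matching the n-coefficient: p = 7p - 3 ⇒ p = \frac{1}{2}.
Matching constants: q = -7p + 7q + 2 ⇒ q = \frac{1}{4}.
General: a(n) = A·(7)^n + \frac{n}{2} + \frac{1}{4}.
Apply a(0) = -3: A + \frac{1}{4} = -3 ⇒ A = - \frac{13}{4}.
So a(n) = - \frac{13 \cdot 7^{n}}{4} + \frac{n}{2} + \frac{1}{4}.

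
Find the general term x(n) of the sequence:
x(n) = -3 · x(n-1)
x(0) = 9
Pure geometric recurrence with ratio -3.
By induction x(n) = x(0) · (-3)^n = 9 \left(-3\right)^{n}.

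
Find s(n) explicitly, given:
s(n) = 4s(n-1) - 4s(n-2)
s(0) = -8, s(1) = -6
Characteristic equation: x² - 4x + 4 = 0, which is (x - (2))².
Repeated root r = 2.
General solution: s(n) = (A + Bn)·(2)^n.
From s(0) = -8: A = -8.
From s(1) = -6: (A + B)·(2) = -6 ⇒ B = 5.
So s(n) = \left(5 n - 8\right) \cdot (2)^n.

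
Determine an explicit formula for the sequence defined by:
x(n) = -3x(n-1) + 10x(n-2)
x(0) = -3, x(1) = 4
Characteristic equation: x² + 3x - 10 = 0, which factors as (x - (2))(x - (-5)) = 0.
Roots r₁ = 2, r₂ = -5 (distinct).
General solution: x(n) = A·(2)^n + B·(-5)^n.
From x(0) = -3: A + B = -3.
From x(1) = 4: 2A - 5B = 4.
Solving: A = - \frac{11}{7}, B = - \frac{10}{7}.
So x(n) = - \frac{10 \left(-5\right)^{n}}{7} - \frac{11 \cdot 2^{n}}{7}.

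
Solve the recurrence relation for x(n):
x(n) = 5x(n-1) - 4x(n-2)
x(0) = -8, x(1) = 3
Characteristic equation: x² - 5x + 4 = 0, which factors as (x - (4))(x - (1)) = 0.
Roots r₁ = 4, r₂ = 1 (distinct).
General solution: x(n) = A·(4)^n + B·(1)^n.
From x(0) = -8: A + B = -8.
From x(1) = 3: 4A + B = 3.
Solving: A = \frac{11}{3}, B = - \frac{35}{3}.
So x(n) = \frac{11 \cdot 4^{n}}{3} - \frac{35}{3}.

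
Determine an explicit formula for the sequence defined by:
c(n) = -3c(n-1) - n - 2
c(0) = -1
First-order linear with linear forcing.
Homogeneous solution: c_h(n) = A·(-3)^n.
Try particular c_p(n) = pn + q. Substituting:
  pn + q = -3(p(n-1) + q) - n - 2.
Matching the n-coefficient: p = -3p - 1 ⇒ p = - \frac{1}{4}.
Matching constants: q = 3p - 3q - 2 ⇒ q = - \frac{11}{16}.
General: c(n) = A·(-3)^n - \frac{n}{4} - \frac{11}{16}.
Apply c(0) = -1: A - \frac{11}{16} = -1 ⇒ A = - \frac{5}{16}.
So c(n) = - \frac{5 \left(-3\right)^{n}}{16} - \frac{n}{4} - \frac{11}{16}.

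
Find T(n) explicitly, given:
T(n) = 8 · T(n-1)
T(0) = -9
Pure geometric recurrence with ratio 8.
By induction T(n) = T(0) · (8)^n = - 9 \cdot 8^{n}.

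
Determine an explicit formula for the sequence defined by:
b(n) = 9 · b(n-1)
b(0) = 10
Pure geometric recurrence with ratio 9.
By induction b(n) = b(0) · (9)^n = 10 \cdot 9^{n}.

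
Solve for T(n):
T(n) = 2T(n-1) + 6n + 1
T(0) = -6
First-order linear with linear forcing.
Homogeneous solution: T_h(n) = A·(2)^n.
Try particular T_p(n) = pn + q. Substituting:
  pn + q = 2(p(n-1) + q) + 6n + 1.
Matching the n-coefficient: p = 2p + 6 ⇒ p = -6.
Matching constants: q = -2p + 2q + 1 ⇒ q = -13.
General: T(n) = A·(2)^n - 6 n - 13.
Apply T(0) = -6: A - 13 = -6 ⇒ A = 7.
So T(n) = 7 \cdot 2^{n} - 6 n - 13.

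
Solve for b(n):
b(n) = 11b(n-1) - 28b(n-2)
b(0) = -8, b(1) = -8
Characteristic equation: x² - 11x + 28 = 0, which factors as (x - (7))(x - (4)) = 0.
Roots r₁ = 7, r₂ = 4 (distinct).
General solution: b(n) = A·(7)^n + B·(4)^n.
From b(0) = -8: A + B = -8.
From b(1) = -8: 7A + 4B = -8.
Solving: A = 8, B = -16.
So b(n) = - 16 \cdot 4^{n} + 8 \cdot 7^{n}.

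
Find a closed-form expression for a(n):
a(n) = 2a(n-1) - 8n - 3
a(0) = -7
First-order linear with linear forcing.
Homogeneous solution: a_h(n) = A·(2)^n.
Try particular a_p(n) = pn + q. Substituting:
  pn + q = 2(p(n-1) + q) - 8n - 3.
Matching the n-coefficient: p = 2p - 8 ⇒ p = 8.
Matching constants: q = -2p + 2q - 3 ⇒ q = 19.
General: a(n) = A·(2)^n + 8 n + 19.
Apply a(0) = -7: A + 19 = -7 ⇒ A = -26.
So a(n) = - 26 \cdot 2^{n} + 8 n + 19.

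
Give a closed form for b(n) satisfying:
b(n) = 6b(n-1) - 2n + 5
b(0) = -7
First-order linear with linear forcing.
Homogeneous solution: b_h(n) = A·(6)^n.
Try particular b_p(n) = pn + q. Substituting:
  pn + q = 6(p(n-1) + q) - 2n + 5.
Matching the n-coefficient: p = 6p - 2 ⇒ p = \frac{2}{5}.
Matching constants: q = -6p + 6q + 5 ⇒ q = - \frac{13}{25}.
General: b(n) = A·(6)^n + \frac{2 n}{5} - \frac{13}{25}.
Apply b(0) = -7: A - \frac{13}{25} = -7 ⇒ A = - \frac{162}{25}.
So b(n) = - \frac{162 \cdot 6^{n}}{25} + \frac{2 n}{5} - \frac{13}{25}.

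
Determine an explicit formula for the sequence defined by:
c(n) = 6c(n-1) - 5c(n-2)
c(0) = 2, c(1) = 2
Characteristic equation: x² - 6x + 5 = 0, which factors as (x - (1))(x - (5)) = 0.
Roots r₁ = 1, r₂ = 5 (distinct).
General solution: c(n) = A·(1)^n + B·(5)^n.
From c(0) = 2: A + B = 2.
From c(1) = 2: A + 5B = 2.
Solving: A = 2, B = 0.
So c(n) = 2.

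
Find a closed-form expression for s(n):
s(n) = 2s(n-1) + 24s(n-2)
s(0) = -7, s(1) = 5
Characteristic equation: x² - 2x - 24 = 0, which factors as (x - (6))(x - (-4)) = 0.
Roots r₁ = 6, r₂ = -4 (distinct).
General solution: s(n) = A·(6)^n + B·(-4)^n.
From s(0) = -7: A + B = -7.
From s(1) = 5: 6A - 4B = 5.
Solving: A = - \frac{23}{10}, B = - \frac{47}{10}.
So s(n) = - \frac{47 \left(-4\right)^{n}}{10} - \frac{23 \cdot 6^{n}}{10}.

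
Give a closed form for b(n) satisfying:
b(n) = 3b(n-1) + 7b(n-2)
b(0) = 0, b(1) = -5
Characteristic equation: x² - 3x - 7 = 0.
Discriminant Δ = (3)² + 4·(7) = 37.
Roots r₁,₂ = (3 ± √37)/2, so r₁ = \frac{3}{2} + \frac{\sqrt{37}}{2}, r₂ = \frac{3}{2} - \frac{\sqrt{37}}{2}.
General solution: b(n) = A·r₁^n + B·r₂^n.
From the initial conditions, A + B = 0 and r₁A + r₂B = -5.
Since r₁ - r₂ = √37: A = (-5 - (0)r₂)/√37 = - \frac{5 \sqrt{37}}{37}, and B = 0 - A = \frac{5 \sqrt{37}}{37}.
So b(n) = \left(- \frac{5 \sqrt{37}}{37}\right)\left(\frac{3}{2} + \frac{\sqrt{37}}{2}\right)^n + \left(\frac{5 \sqrt{37}}{37}\right)\left(\frac{3}{2} - \frac{\sqrt{37}}{2}\right)^n.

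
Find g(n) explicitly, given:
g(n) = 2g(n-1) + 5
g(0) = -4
First-order linear non-homogeneous.
Homogeneous solution: g_h(n) = A·(2)^n.
Try constant particular solution g_p = K: K = 2K + 5 ⇒ K = -5.
General: g(n) = A·(2)^n - 5.
Apply g(0) = -4: A - 5 = -4 ⇒ A = 1.
So g(n) = 2^{n} - 5.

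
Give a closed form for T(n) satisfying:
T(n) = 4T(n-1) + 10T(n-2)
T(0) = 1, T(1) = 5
Characteristic equation: x² - 4x - 10 = 0.
Discriminant Δ = (4)² + 4·(10) = 56.
Roots r₁,₂ = (4 ± √56)/2, so r₁ = 2 + \sqrt{14}, r₂ = 2 - \sqrt{14}.
General solution: T(n) = A·r₁^n + B·r₂^n.
From the initial conditions, A + B = 1 and r₁A + r₂B = 5.
Since r₁ - r₂ = √56: A = (5 - (1)r₂)/√56 = \frac{3 \sqrt{14}}{28} + \frac{1}{2}, and B = 1 - A = \frac{1}{2} - \frac{3 \sqrt{14}}{28}.
So T(n) = \left(\frac{3 \sqrt{14}}{28} + \frac{1}{2}\right)\left(2 + \sqrt{14}\right)^n + \left(\frac{1}{2} - \frac{3 \sqrt{14}}{28}\right)\left(2 - \sqrt{14}\right)^n.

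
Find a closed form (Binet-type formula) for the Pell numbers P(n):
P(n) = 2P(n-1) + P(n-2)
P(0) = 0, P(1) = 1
This is the Pell sequence.
Characteristic equation: x² - 2x - 1 = 0; roots r₁ = 1 + \sqrt{2}, r₂ = 1 - \sqrt{2}.
General: P(n) = A·r₁^n + B·r₂^n. Solving with P(0)=0, P(1)=1 gives A = \frac{\sqrt{2}}{4}, B = - \frac{\sqrt{2}}{4}.
So P(n) = \frac{\sqrt{2} \left(- \left(1 - \sqrt{2}\right)^{n} + \left(1 + \sqrt{2}\right)^{n}\right)}{4}.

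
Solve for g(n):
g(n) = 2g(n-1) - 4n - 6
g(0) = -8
First-order linear with linear forcing.
Homogeneous solution: g_h(n) = A·(2)^n.
Try particular g_p(n) = pn + q. Substituting:
  pn + q = 2(p(n-1) + q) - 4n - 6.
Matching the n-coefficient: p = 2p - 4 ⇒ p = 4.
Matching constants: q = -2p + 2q - 6 ⇒ q = 14.
General: g(n) = A·(2)^n + 4 n + 14.
Apply g(0) = -8: A + 14 = -8 ⇒ A = -22.
So g(n) = - 22 \cdot 2^{n} + 4 n + 14.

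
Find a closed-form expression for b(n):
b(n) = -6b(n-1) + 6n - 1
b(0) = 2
First-order linear with linear forcing.
Homogeneous solution: b_h(n) = A·(-6)^n.
Try particular b_p(n) = pn + q. Substituting:
  pn + q = -6(p(n-1) + q) + 6n - 1.
Matching the n-coefficient: p = -6p + 6 ⇒ p = \frac{6}{7}.
Matching constants: q = 6p - 6q - 1 ⇒ q = \frac{29}{49}.
General: b(n) = A·(-6)^n + \frac{6 n}{7} + \frac{29}{49}.
Apply b(0) = 2: A + \frac{29}{49} = 2 ⇒ A = \frac{69}{49}.
So b(n) = \frac{69 \left(-6\right)^{n}}{49} + \frac{6 n}{7} + \frac{29}{49}.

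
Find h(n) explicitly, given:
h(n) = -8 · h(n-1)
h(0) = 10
Pure geometric recurrence with ratio -8.
By induction h(n) = h(0) · (-8)^n = 10 \left(-8\right)^{n}.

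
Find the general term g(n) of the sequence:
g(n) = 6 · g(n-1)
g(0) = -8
Pure geometric recurrence with ratio 6.
By induction g(n) = g(0) · (6)^n = - 8 \cdot 6^{n}.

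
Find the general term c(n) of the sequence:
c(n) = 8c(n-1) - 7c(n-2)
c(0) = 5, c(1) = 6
Characteristic equation: x² - 8x + 7 = 0, which factors as (x - (1))(x - (7)) = 0.
Roots r₁ = 1, r₂ = 7 (distinct).
General solution: c(n) = A·(1)^n + B·(7)^n.
From c(0) = 5: A + B = 5.
From c(1) = 6: A + 7B = 6.
Solving: A = \frac{29}{6}, B = \frac{1}{6}.
So c(n) = \frac{7^{n}}{6} + \frac{29}{6}.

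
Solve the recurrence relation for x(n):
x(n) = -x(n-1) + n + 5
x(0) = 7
First-order linear with linear forcing.
Homogeneous solution: x_h(n) = A·(-1)^n.
Try particular x_p(n) = pn + q. Substituting:
  pn + q = -(p(n-1) + q) + n + 5.
Matching the n-coefficient: p = -p + 1 ⇒ p = \frac{1}{2}.
Matching constants: q = p - q + 5 ⇒ q = \frac{11}{4}.
General: x(n) = A·(-1)^n + \frac{n}{2} + \frac{11}{4}.
Apply x(0) = 7: A + \frac{11}{4} = 7 ⇒ A = \frac{17}{4}.
So x(n) = \frac{17 \left(-1\right)^{n}}{4} + \frac{n}{2} + \frac{11}{4}.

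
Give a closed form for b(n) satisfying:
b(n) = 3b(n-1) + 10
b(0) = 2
First-order linear non-homogeneous.
Homogeneous solution: b_h(n) = A·(3)^n.
Try constant particular solution b_p = K: K = 3K + 10 ⇒ K = -5.
General: b(n) = A·(3)^n - 5.
Apply b(0) = 2: A - 5 = 2 ⇒ A = 7.
So b(n) = 7 \cdot 3^{n} - 5.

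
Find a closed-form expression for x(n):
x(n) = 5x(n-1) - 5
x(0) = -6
First-order linear non-homogeneous.
Homogeneous solution: x_h(n) = A·(5)^n.
Try constant particular solution x_p = K: K = 5K - 5 ⇒ K = \frac{5}{4}.
General: x(n) = A·(5)^n + \frac{5}{4}.
Apply x(0) = -6: A + \frac{5}{4} = -6 ⇒ A = - \frac{29}{4}.
So x(n) = \frac{5}{4} - \frac{29 \cdot 5^{n}}{4}.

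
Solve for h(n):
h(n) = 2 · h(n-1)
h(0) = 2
Pure geometric recurrence with ratio 2.
By induction h(n) = h(0) · (2)^n = 2 \cdot 2^{n}.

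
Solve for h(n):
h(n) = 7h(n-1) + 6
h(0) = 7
First-order linear non-homogeneous.
Homogeneous solution: h_h(n) = A·(7)^n.
Try constant particular solution h_p = K: K = 7K + 6 ⇒ K = -1.
General: h(n) = A·(7)^n - 1.
Apply h(0) = 7: A - 1 = 7 ⇒ A = 8.
So h(n) = 8 \cdot 7^{n} - 1.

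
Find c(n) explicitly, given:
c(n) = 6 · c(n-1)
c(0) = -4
Pure geometric recurrence with ratio 6.
By induction c(n) = c(0) · (6)^n = - 4 \cdot 6^{n}.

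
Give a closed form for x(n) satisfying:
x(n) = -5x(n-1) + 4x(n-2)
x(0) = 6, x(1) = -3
Characteristic equation: x² + 5x - 4 = 0.
Discriminant Δ = (-5)² + 4·(4) = 41.
Roots r₁,₂ = (-5 ± √41)/2, so r₁ = - \frac{5}{2} + \frac{\sqrt{41}}{2}, r₂ = - \frac{\sqrt{41}}{2} - \frac{5}{2}.
General solution: x(n) = A·r₁^n + B·r₂^n.
From the initial conditions, A + B = 6 and r₁A + r₂B = -3.
Since r₁ - r₂ = √41: A = (-3 - (6)r₂)/√41 = \frac{12 \sqrt{41}}{41} + 3, and B = 6 - A = 3 - \frac{12 \sqrt{41}}{41}.
So x(n) = \left(\frac{12 \sqrt{41}}{41} + 3\right)\left(- \frac{5}{2} + \frac{\sqrt{41}}{2}\right)^n + \left(3 - \frac{12 \sqrt{41}}{41}\right)\left(- \frac{\sqrt{41}}{2} - \frac{5}{2}\right)^n.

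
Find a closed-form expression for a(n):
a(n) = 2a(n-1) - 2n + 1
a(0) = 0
First-order linear with linear forcing.
Homogeneous solution: a_h(n) = A·(2)^n.
Try particular a_p(n) = pn + q. Substituting:
  pn + q = 2(p(n-1) + q) - 2n + 1.
Matching the n-coefficient: p = 2p - 2 ⇒ p = 2.
Matching constants: q = -2p + 2q + 1 ⇒ q = 3.
General: a(n) = A·(2)^n + 2 n + 3.
Apply a(0) = 0: A + 3 = 0 ⇒ A = -3.
So a(n) = - 3 \cdot 2^{n} + 2 n + 3.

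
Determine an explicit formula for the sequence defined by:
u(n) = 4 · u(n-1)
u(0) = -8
Pure geometric recurrence with ratio 4.
By induction u(n) = u(0) · (4)^n = - 8 \cdot 4^{n}.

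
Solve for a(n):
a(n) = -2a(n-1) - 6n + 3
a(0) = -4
First-order linear with linear forcing.
Homogeneous solution: a_h(n) = A·(-2)^n.
Try particular a_p(n) = pn + q. Substituting:
  pn + q = -2(p(n-1) + q) - 6n + 3.
Matching the n-coefficient: p = -2p - 6 ⇒ p = -2.
Matching constants: q = 2p - 2q + 3 ⇒ q = - \frac{1}{3}.
General: a(n) = A·(-2)^n - 2 n - \frac{1}{3}.
Apply a(0) = -4: A - \frac{1}{3} = -4 ⇒ A = - \frac{11}{3}.
So a(n) = - \frac{11 \left(-2\right)^{n}}{3} - 2 n - \frac{1}{3}.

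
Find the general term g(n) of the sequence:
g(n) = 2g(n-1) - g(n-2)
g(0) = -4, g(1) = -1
Characteristic equation: x² - 2x + 1 = 0, which is (x - (1))².
Repeated root r = 1.
General solution: g(n) = (A + Bn)·(1)^n.
From g(0) = -4: A = -4.
From g(1) = -1: (A + B)·(1) = -1 ⇒ B = 3.
So g(n) = \left(3 n - 4\right) \cdot (1)^n.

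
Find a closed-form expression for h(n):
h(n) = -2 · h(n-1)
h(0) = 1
Pure geometric recurrence with ratio -2.
By induction h(n) = h(0) · (-2)^n = \left(-2\right)^{n}.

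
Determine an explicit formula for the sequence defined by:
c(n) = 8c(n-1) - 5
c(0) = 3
First-order linear non-homogeneous.
Homogeneous solution: c_h(n) = A·(8)^n.
Try constant particular solution c_p = K: K = 8K - 5 ⇒ K = \frac{5}{7}.
General: c(n) = A·(8)^n + \frac{5}{7}.
Apply c(0) = 3: A + \frac{5}{7} = 3 ⇒ A = \frac{16}{7}.
So c(n) = \frac{16 \cdot 8^{n}}{7} + \frac{5}{7}.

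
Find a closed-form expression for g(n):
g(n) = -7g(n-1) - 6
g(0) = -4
First-order linear non-homogeneous.
Homogeneous solution: g_h(n) = A·(-7)^n.
Try constant particular solution g_p = K: K = -7K - 6 ⇒ K = - \frac{3}{4}.
General: g(n) = A·(-7)^n - \frac{3}{4}.
Apply g(0) = -4: A - \frac{3}{4} = -4 ⇒ A = - \frac{13}{4}.
So g(n) = - \frac{13 \left(-7\right)^{n}}{4} - \frac{3}{4}.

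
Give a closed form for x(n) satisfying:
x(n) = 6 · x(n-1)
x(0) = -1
Pure geometric recurrence with ratio 6.
By induction x(n) = x(0) · (6)^n = - 6^{n}.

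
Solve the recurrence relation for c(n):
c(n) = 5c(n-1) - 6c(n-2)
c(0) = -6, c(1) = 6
Characteristic equation: x² - 5x + 6 = 0, which factors as (x - (3))(x - (2)) = 0.
Roots r₁ = 3, r₂ = 2 (distinct).
General solution: c(n) = A·(3)^n + B·(2)^n.
From c(0) = -6: A + B = -6.
From c(1) = 6: 3A + 2B = 6.
Solving: A = 18, B = -24.
So c(n) = - 24 \cdot 2^{n} + 18 \cdot 3^{n}.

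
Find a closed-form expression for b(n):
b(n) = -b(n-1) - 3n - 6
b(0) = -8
First-order linear with linear forcing.
Homogeneous solution: b_h(n) = A·(-1)^n.
Try particular b_p(n) = pn + q. Substituting:
  pn + q = -(p(n-1) + q) - 3n - 6.
Matching the n-coefficient: p = -p - 3 ⇒ p = - \frac{3}{2}.
Matching constants: q = p - q - 6 ⇒ q = - \frac{15}{4}.
General: b(n) = A·(-1)^n - \frac{3 n}{2} - \frac{15}{4}.
Apply b(0) = -8: A - \frac{15}{4} = -8 ⇒ A = - \frac{17}{4}.
So b(n) = - \frac{17 \left(-1\right)^{n}}{4} - \frac{3 n}{2} - \frac{15}{4}.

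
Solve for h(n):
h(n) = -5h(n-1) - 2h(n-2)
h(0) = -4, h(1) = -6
Characteristic equation: x² + 5x + 2 = 0.
Discriminant Δ = (-5)² + 4·(-2) = 17.
Roots r₁,₂ = (-5 ± √17)/2, so r₁ = - \frac{5}{2} + \frac{\sqrt{17}}{2}, r₂ = - \frac{5}{2} - \frac{\sqrt{17}}{2}.
General solution: h(n) = A·r₁^n + B·r₂^n.
From the initial conditions, A + B = -4 and r₁A + r₂B = -6.
Since r₁ - r₂ = √17: A = (-6 - (-4)r₂)/√17 = - \frac{16 \sqrt{17}}{17} - 2, and B = -4 - A = -2 + \frac{16 \sqrt{17}}{17}.
So h(n) = \left(- \frac{16 \sqrt{17}}{17} - 2\right)\left(- \frac{5}{2} + \frac{\sqrt{17}}{2}\right)^n + \left(-2 + \frac{16 \sqrt{17}}{17}\right)\left(- \frac{5}{2} - \frac{\sqrt{17}}{2}\right)^n.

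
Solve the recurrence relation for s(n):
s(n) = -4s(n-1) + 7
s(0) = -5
First-order linear non-homogeneous.
Homogeneous solution: s_h(n) = A·(-4)^n.
Try constant particular solution s_p = K: K = -4K + 7 ⇒ K = \frac{7}{5}.
General: s(n) = A·(-4)^n + \frac{7}{5}.
Apply s(0) = -5: A + \frac{7}{5} = -5 ⇒ A = - \frac{32}{5}.
So s(n) = \frac{7}{5} - \frac{32 \left(-4\right)^{n}}{5}.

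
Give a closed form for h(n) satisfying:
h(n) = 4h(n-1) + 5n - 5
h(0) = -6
First-order linear with linear forcing.
Homogeneous solution: h_h(n) = A·(4)^n.
Try particular h_p(n) = pn + q. Substituting:
  pn + q = 4(p(n-1) + q) + 5n - 5.
Matching the n-coefficient: p = 4p + 5 ⇒ p = - \frac{5}{3}.
Matching constants: q = -4p + 4q - 5 ⇒ q = - \frac{5}{9}.
General: h(n) = A·(4)^n - \frac{5 n}{3} - \frac{5}{9}.
Apply h(0) = -6: A - \frac{5}{9} = -6 ⇒ A = - \frac{49}{9}.
So h(n) = - \frac{49 \cdot 4^{n}}{9} - \frac{5 n}{3} - \frac{5}{9}.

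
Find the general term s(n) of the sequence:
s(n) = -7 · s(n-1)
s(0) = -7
Pure geometric recurrence with ratio -7.
By induction s(n) = s(0) · (-7)^n = - 7 \left(-7\right)^{n}.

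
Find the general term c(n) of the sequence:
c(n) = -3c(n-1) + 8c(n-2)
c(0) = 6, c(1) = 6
Characteristic equation: x² + 3x - 8 = 0.
Discriminant Δ = (-3)² + 4·(8) = 41.
Roots r₁,₂ = (-3 ± √41)/2, so r₁ = - \frac{3}{2} + \frac{\sqrt{41}}{2}, r₂ = - \frac{\sqrt{41}}{2} - \frac{3}{2}.
General solution: c(n) = A·r₁^n + B·r₂^n.
From the initial conditions, A + B = 6 and r₁A + r₂B = 6.
Since r₁ - r₂ = √41: A = (6 - (6)r₂)/√41 = \frac{15 \sqrt{41}}{41} + 3, and B = 6 - A = 3 - \frac{15 \sqrt{41}}{41}.
So c(n) = \left(\frac{15 \sqrt{41}}{41} + 3\right)\left(- \frac{3}{2} + \frac{\sqrt{41}}{2}\right)^n + \left(3 - \frac{15 \sqrt{41}}{41}\right)\left(- \frac{\sqrt{41}}{2} - \frac{3}{2}\right)^n.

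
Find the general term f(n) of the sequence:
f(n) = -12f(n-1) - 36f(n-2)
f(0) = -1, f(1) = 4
Characteristic equation: x² + 12x + 36 = 0, which is (x - (-6))².
Repeated root r = -6.
General solution: f(n) = (A + Bn)·(-6)^n.
From f(0) = -1: A = -1.
From f(1) = 4: (A + B)·(-6) = 4 ⇒ B = \frac{1}{3}.
So f(n) = \left(\frac{n}{3} - 1\right) \cdot (-6)^n.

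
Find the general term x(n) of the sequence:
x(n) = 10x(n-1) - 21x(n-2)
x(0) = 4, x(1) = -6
Characteristic equation: x² - 10x + 21 = 0, which factors as (x - (3))(x - (7)) = 0.
Roots r₁ = 3, r₂ = 7 (distinct).
General solution: x(n) = A·(3)^n + B·(7)^n.
From x(0) = 4: A + B = 4.
From x(1) = -6: 3A + 7B = -6.
Solving: A = \frac{17}{2}, B = - \frac{9}{2}.
So x(n) = \frac{17 \cdot 3^{n}}{2} - \frac{9 \cdot 7^{n}}{2}.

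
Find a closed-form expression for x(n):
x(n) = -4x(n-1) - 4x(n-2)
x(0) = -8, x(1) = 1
Characteristic equation: x² + 4x + 4 = 0, which is (x - (-2))².
Repeated root r = -2.
General solution: x(n) = (A + Bn)·(-2)^n.
From x(0) = -8: A = -8.
From x(1) = 1: (A + B)·(-2) = 1 ⇒ B = \frac{15}{2}.
So x(n) = \left(\frac{15 n}{2} - 8\right) \cdot (-2)^n.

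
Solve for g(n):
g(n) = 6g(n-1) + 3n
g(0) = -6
First-order linear with linear forcing.
Homogeneous solution: g_h(n) = A·(6)^n.
Try particular g_p(n) = pn + q. Substituting:
  pn + q = 6(p(n-1) + q) + 3n.
Matching the n-coefficient: p = 6p + 3 ⇒ p = - \frac{3}{5}.
Matching constants: q = -6p + 6q ⇒ q = - \frac{18}{25}.
General: g(n) = A·(6)^n - \frac{3 n}{5} - \frac{18}{25}.
Apply g(0) = -6: A - \frac{18}{25} = -6 ⇒ A = - \frac{132}{25}.
So g(n) = - \frac{132 \cdot 6^{n}}{25} - \frac{3 n}{5} - \frac{18}{25}.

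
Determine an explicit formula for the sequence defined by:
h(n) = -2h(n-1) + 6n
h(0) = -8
First-order linear with linear forcing.
Homogeneous solution: h_h(n) = A·(-2)^n.
Try particular h_p(n) = pn + q. Substituting:
  pn + q = -2(p(n-1) + q) + 6n.
Matching the n-coefficient: p = -2p + 6 ⇒ p = 2.
Matching constants: q = 2p - 2q ⇒ q = \frac{4}{3}.
General: h(n) = A·(-2)^n + 2 n + \frac{4}{3}.
Apply h(0) = -8: A + \frac{4}{3} = -8 ⇒ A = - \frac{28}{3}.
So h(n) = - \frac{28 \left(-2\right)^{n}}{3} + 2 n + \frac{4}{3}.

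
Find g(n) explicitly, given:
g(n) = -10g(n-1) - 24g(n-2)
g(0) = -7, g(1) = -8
Characteristic equation: x² + 10x + 24 = 0, which factors as (x - (-4))(x - (-6)) = 0.
Roots r₁ = -4, r₂ = -6 (distinct).
General solution: g(n) = A·(-4)^n + B·(-6)^n.
From g(0) = -7: A + B = -7.
From g(1) = -8: -4A - 6B = -8.
Solving: A = -25, B = 18.
So g(n) = - 25 \left(-4\right)^{n} + 18 \left(-6\right)^{n}.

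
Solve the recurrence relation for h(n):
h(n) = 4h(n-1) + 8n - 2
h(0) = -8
First-order linear with linear forcing.
Homogeneous solution: h_h(n) = A·(4)^n.
Try particular h_p(n) = pn + q. Substituting:
  pn + q = 4(p(n-1) + q) + 8n - 2.
Matching the n-coefficient: p = 4p + 8 ⇒ p = - \frac{8}{3}.
Matching constants: q = -4p + 4q - 2 ⇒ q = - \frac{26}{9}.
General: h(n) = A·(4)^n - \frac{8 n}{3} - \frac{26}{9}.
Apply h(0) = -8: A - \frac{26}{9} = -8 ⇒ A = - \frac{46}{9}.
So h(n) = - \frac{46 \cdot 4^{n}}{9} - \frac{8 n}{3} - \frac{26}{9}.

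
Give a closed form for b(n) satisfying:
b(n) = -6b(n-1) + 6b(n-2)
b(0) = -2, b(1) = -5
Characteristic equation: x² + 6x - 6 = 0.
Discriminant Δ = (-6)² + 4·(6) = 60.
Roots r₁,₂ = (-6 ± √60)/2, so r₁ = -3 + \sqrt{15}, r₂ = - \sqrt{15} - 3.
General solution: b(n) = A·r₁^n + B·r₂^n.
From the initial conditions, A + B = -2 and r₁A + r₂B = -5.
Since r₁ - r₂ = √60: A = (-5 - (-2)r₂)/√60 = - \frac{11 \sqrt{15}}{30} - 1, and B = -2 - A = -1 + \frac{11 \sqrt{15}}{30}.
So b(n) = \left(- \frac{11 \sqrt{15}}{30} - 1\right)\left(-3 + \sqrt{15}\right)^n + \left(-1 + \frac{11 \sqrt{15}}{30}\right)\left(- \sqrt{15} - 3\right)^n.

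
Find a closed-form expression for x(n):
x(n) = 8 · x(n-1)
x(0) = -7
Pure geometric recurrence with ratio 8.
By induction x(n) = x(0) · (8)^n = - 7 \cdot 8^{n}.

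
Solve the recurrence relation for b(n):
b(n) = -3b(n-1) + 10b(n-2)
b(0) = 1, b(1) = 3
Characteristic equation: x² + 3x - 10 = 0, which factors as (x - (-5))(x - (2)) = 0.
Roots r₁ = -5, r₂ = 2 (distinct).
General solution: b(n) = A·(-5)^n + B·(2)^n.
From b(0) = 1: A + B = 1.
From b(1) = 3: -5A + 2B = 3.
Solving: A = - \frac{1}{7}, B = \frac{8}{7}.
So b(n) = - \frac{\left(-5\right)^{n}}{7} + \frac{8 \cdot 2^{n}}{7}.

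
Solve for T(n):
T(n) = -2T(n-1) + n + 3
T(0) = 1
First-order linear with linear forcing.
Homogeneous solution: T_h(n) = A·(-2)^n.
Try particular T_p(n) = pn + q. Substituting:
  pn + q = -2(p(n-1) + q) + n + 3.
Matching the n-coefficient: p = -2p + 1 ⇒ p = \frac{1}{3}.
Matching constants: q = 2p - 2q + 3 ⇒ q = \frac{11}{9}.
General: T(n) = A·(-2)^n + \frac{n}{3} + \frac{11}{9}.
Apply T(0) = 1: A + \frac{11}{9} = 1 ⇒ A = - \frac{2}{9}.
So T(n) = - \frac{2 \left(-2\right)^{n}}{9} + \frac{n}{3} + \frac{11}{9}.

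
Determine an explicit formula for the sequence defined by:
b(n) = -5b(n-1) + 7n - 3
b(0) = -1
First-order linear with linear forcing.
Homogeneous solution: b_h(n) = A·(-5)^n.
Try particular b_p(n) = pn + q. Substituting:
  pn + q = -5(p(n-1) + q) + 7n - 3.
Matching the n-coefficient: p = -5p + 7 ⇒ p = \frac{7}{6}.
Matching constants: q = 5p - 5q - 3 ⇒ q = \frac{17}{36}.
General: b(n) = A·(-5)^n + \frac{7 n}{6} + \frac{17}{36}.
Apply b(0) = -1: A + \frac{17}{36} = -1 ⇒ A = - \frac{53}{36}.
So b(n) = - \frac{53 \left(-5\right)^{n}}{36} + \frac{7 n}{6} + \frac{17}{36}.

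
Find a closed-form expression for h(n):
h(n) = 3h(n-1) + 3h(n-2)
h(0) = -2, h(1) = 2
Characteristic equation: x² - 3x - 3 = 0.
Discriminant Δ = (3)² + 4·(3) = 21.
Roots r₁,₂ = (3 ± √21)/2, so r₁ = \frac{3}{2} + \frac{\sqrt{21}}{2}, r₂ = \frac{3}{2} - \frac{\sqrt{21}}{2}.
General solution: h(n) = A·r₁^n + B·r₂^n.
From the initial conditions, A + B = -2 and r₁A + r₂B = 2.
Since r₁ - r₂ = √21: A = (2 - (-2)r₂)/√21 = -1 + \frac{5 \sqrt{21}}{21}, and B = -2 - A = - \frac{5 \sqrt{21}}{21} - 1.
So h(n) = \left(-1 + \frac{5 \sqrt{21}}{21}\right)\left(\frac{3}{2} + \frac{\sqrt{21}}{2}\right)^n + \left(- \frac{5 \sqrt{21}}{21} - 1\right)\left(\frac{3}{2} - \frac{\sqrt{21}}{2}\right)^n.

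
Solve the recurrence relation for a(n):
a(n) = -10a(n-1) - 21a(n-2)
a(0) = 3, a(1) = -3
Characteristic equation: x² + 10x + 21 = 0, which factors as (x - (-3))(x - (-7)) = 0.
Roots r₁ = -3, r₂ = -7 (distinct).
General solution: a(n) = A·(-3)^n + B·(-7)^n.
From a(0) = 3: A + B = 3.
From a(1) = -3: -3A - 7B = -3.
Solving: A = \frac{9}{2}, B = - \frac{3}{2}.
So a(n) = \frac{9 \left(-3\right)^{n}}{2} - \frac{3 \left(-7\right)^{n}}{2}.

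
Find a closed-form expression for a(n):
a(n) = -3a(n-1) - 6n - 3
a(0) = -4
First-order linear with linear forcing.
Homogeneous solution: a_h(n) = A·(-3)^n.
Try particular a_p(n) = pn + q. Substituting:
  pn + q = -3(p(n-1) + q) - 6n - 3.
Matching the n-coefficient: p = -3p - 6 ⇒ p = - \frac{3}{2}.
Matching constants: q = 3p - 3q - 3 ⇒ q = - \frac{15}{8}.
General: a(n) = A·(-3)^n - \frac{3 n}{2} - \frac{15}{8}.
Apply a(0) = -4: A - \frac{15}{8} = -4 ⇒ A = - \frac{17}{8}.
So a(n) = - \frac{17 \left(-3\right)^{n}}{8} - \frac{3 n}{2} - \frac{15}{8}.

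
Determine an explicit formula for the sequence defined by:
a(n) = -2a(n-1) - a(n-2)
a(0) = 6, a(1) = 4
Characteristic equation: x² + 2x + 1 = 0, which is (x - (-1))².
Repeated root r = -1.
General solution: a(n) = (A + Bn)·(-1)^n.
From a(0) = 6: A = 6.
From a(1) = 4: (A + B)·(-1) = 4 ⇒ B = -10.
So a(n) = \left(6 - 10 n\right) \cdot (-1)^n.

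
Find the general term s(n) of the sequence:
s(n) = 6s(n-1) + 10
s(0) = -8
First-order linear non-homogeneous.
Homogeneous solution: s_h(n) = A·(6)^n.
Try constant particular solution s_p = K: K = 6K + 10 ⇒ K = -2.
General: s(n) = A·(6)^n - 2.
Apply s(0) = -8: A - 2 = -8 ⇒ A = -6.
So s(n) = - 6 \cdot 6^{n} - 2.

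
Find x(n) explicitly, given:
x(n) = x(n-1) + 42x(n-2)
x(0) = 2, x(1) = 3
Characteristic equation: x² - x - 42 = 0, which factors as (x - (-6))(x - (7)) = 0.
Roots r₁ = -6, r₂ = 7 (distinct).
General solution: x(n) = A·(-6)^n + B·(7)^n.
From x(0) = 2: A + B = 2.
From x(1) = 3: -6A + 7B = 3.
Solving: A = \frac{11}{13}, B = \frac{15}{13}.
So x(n) = \frac{11 \left(-6\right)^{n}}{13} + \frac{15 \cdot 7^{n}}{13}.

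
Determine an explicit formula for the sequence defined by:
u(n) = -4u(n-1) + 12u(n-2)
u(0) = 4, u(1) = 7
Characteristic equation: x² + 4x - 12 = 0, which factors as (x - (-6))(x - (2)) = 0.
Roots r₁ = -6, r₂ = 2 (distinct).
General solution: u(n) = A·(-6)^n + B·(2)^n.
From u(0) = 4: A + B = 4.
From u(1) = 7: -6A + 2B = 7.
Solving: A = \frac{1}{8}, B = \frac{31}{8}.
So u(n) = \frac{\left(-6\right)^{n}}{8} + \frac{31 \cdot 2^{n}}{8}.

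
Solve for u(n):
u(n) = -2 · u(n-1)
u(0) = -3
Pure geometric recurrence with ratio -2.
By induction u(n) = u(0) · (-2)^n = - 3 \left(-2\right)^{n}.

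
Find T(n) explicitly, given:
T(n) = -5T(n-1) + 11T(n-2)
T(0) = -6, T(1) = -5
Characteristic equation: x² + 5x - 11 = 0.
Discriminant Δ = (-5)² + 4·(11) = 69.
Roots r₁,₂ = (-5 ± √69)/2, so r₁ = - \frac{5}{2} + \frac{\sqrt{69}}{2}, r₂ = - \frac{\sqrt{69}}{2} - \frac{5}{2}.
General solution: T(n) = A·r₁^n + B·r₂^n.
From the initial conditions, A + B = -6 and r₁A + r₂B = -5.
Since r₁ - r₂ = √69: A = (-5 - (-6)r₂)/√69 = -3 - \frac{20 \sqrt{69}}{69}, and B = -6 - A = -3 + \frac{20 \sqrt{69}}{69}.
So T(n) = \left(-3 - \frac{20 \sqrt{69}}{69}\right)\left(- \frac{5}{2} + \frac{\sqrt{69}}{2}\right)^n + \left(-3 + \frac{20 \sqrt{69}}{69}\right)\left(- \frac{\sqrt{69}}{2} - \frac{5}{2}\right)^n.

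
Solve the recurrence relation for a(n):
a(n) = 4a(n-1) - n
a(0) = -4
First-order linear with linear forcing.
Homogeneous solution: a_h(n) = A·(4)^n.
Try particular a_p(n) = pn + q. Substituting:
  pn + q = 4(p(n-1) + q) - n.
Matching the n-coefficient: p = 4p - 1 ⇒ p = \frac{1}{3}.
Matching constants: q = -4p + 4q ⇒ q = \frac{4}{9}.
General: a(n) = A·(4)^n + \frac{n}{3} + \frac{4}{9}.
Apply a(0) = -4: A + \frac{4}{9} = -4 ⇒ A = - \frac{40}{9}.
So a(n) = - \frac{40 \cdot 4^{n}}{9} + \frac{n}{3} + \frac{4}{9}.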